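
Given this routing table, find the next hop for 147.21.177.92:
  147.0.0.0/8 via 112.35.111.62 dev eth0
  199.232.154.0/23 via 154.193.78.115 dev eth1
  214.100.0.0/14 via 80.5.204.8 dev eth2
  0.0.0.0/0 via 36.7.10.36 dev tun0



Longest prefix match for 147.21.177.92:
  /8 147.0.0.0: MATCH
  /23 199.232.154.0: no
  /14 214.100.0.0: no
  /0 0.0.0.0: MATCH
Selected: next-hop 112.35.111.62 via eth0 (matched /8)


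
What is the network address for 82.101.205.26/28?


IP:   01010010.01100101.11001101.00011010
Mask: 11111111.11111111.11111111.11110000
AND operation:
Net:  01010010.01100101.11001101.00010000
Network: 82.101.205.16/28


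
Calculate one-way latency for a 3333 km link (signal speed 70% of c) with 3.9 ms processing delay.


Speed = 0.7 * 3e5 km/s = 210000 km/s
Propagation delay = 3333 / 210000 = 0.0159 s = 15.8714 ms
Processing delay = 3.9 ms
Total one-way latency = 19.7714 ms


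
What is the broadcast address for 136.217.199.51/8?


Network: 136.0.0.0/8
Host bits = 24
Set all host bits to 1:
Broadcast: 136.255.255.255


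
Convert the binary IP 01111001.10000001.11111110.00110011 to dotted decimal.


01111001 = 121
10000001 = 129
11111110 = 254
00110011 = 51
IP: 121.129.254.51


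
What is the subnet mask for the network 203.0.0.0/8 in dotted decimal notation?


/8 means 8 network bits, 24 host bits
Binary: 11111111000000000000000000000000
Mask: 255.0.0.0


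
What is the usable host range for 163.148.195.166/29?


Network: 163.148.195.160
Broadcast: 163.148.195.167
First usable = network + 1
Last usable = broadcast - 1
Range: 163.148.195.161 to 163.148.195.166


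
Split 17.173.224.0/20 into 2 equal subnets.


New prefix = 20 + 1 = 21
Each subnet has 2048 addresses
  17.173.224.0/21
  17.173.232.0/21
Subnets: 17.173.224.0/21, 17.173.232.0/21


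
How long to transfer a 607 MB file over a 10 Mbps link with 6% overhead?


Effective throughput = 10 * (1 - 6/100) = 9.4 Mbps
File size in Mb = 607 * 8 = 4856 Mb
Time = 4856 / 9.4
Time = 516.5957 seconds


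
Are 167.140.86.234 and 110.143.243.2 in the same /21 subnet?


Mask: 255.255.248.0
167.140.86.234 AND mask = 167.140.80.0
110.143.243.2 AND mask = 110.143.240.0
No, different subnets (167.140.80.0 vs 110.143.240.0)


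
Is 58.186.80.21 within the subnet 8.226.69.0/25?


Subnet network: 8.226.69.0
Test IP AND mask: 58.186.80.0
No, 58.186.80.21 is not in 8.226.69.0/25


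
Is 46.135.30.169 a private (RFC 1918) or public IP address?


RFC 1918 private ranges:
  10.0.0.0/8 (10.0.0.0 - 10.255.255.255)
  172.16.0.0/12 (172.16.0.0 - 172.31.255.255)
  192.168.0.0/16 (192.168.0.0 - 192.168.255.255)
Public (not in any RFC 1918 range)


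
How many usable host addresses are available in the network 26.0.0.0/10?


Host bits = 32 - 10 = 22
Total addresses = 2^22 = 4194304
Usable = total - 2 (network and broadcast)
Usable hosts: 4194302


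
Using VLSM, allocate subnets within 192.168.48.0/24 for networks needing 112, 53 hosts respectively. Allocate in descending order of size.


112 hosts -> /25 (126 usable): 192.168.48.0/25
53 hosts -> /26 (62 usable): 192.168.48.128/26
Allocation: 192.168.48.0/25 (112 hosts, 126 usable); 192.168.48.128/26 (53 hosts, 62 usable)


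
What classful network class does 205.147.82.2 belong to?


First octet: 205
Binary: 11001101
110xxxxx -> Class C (192-223)
Class C, default mask 255.255.255.0 (/24)


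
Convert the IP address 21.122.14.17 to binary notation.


21 = 00010101
122 = 01111010
14 = 00001110
17 = 00010001
Binary: 00010101.01111010.00001110.00010001


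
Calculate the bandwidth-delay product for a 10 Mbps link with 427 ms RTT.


BDP = bandwidth * RTT
= 10 Mbps * 427 ms
= 10 * 1e6 * 427 / 1000 bits
= 4270000 bits
= 533750 bytes
= 521.2402 KB
BDP = 4270000 bits (533750 bytes)


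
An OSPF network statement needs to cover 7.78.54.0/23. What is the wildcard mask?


Subnet mask: 255.255.254.0
Wildcard = 255.255.255.255 - subnet mask
255 - 255 = 0
255 - 255 = 0
255 - 254 = 1
255 - 0 = 255
Wildcard: 0.0.1.255


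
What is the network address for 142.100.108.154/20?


IP:   10001110.01100100.01101100.10011010
Mask: 11111111.11111111.11110000.00000000
AND operation:
Net:  10001110.01100100.01100000.00000000
Network: 142.100.96.0/20


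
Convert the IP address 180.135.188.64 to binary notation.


180 = 10110100
135 = 10000111
188 = 10111100
64 = 01000000
Binary: 10110100.10000111.10111100.01000000


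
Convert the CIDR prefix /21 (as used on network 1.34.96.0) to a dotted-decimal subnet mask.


/21 means 21 network bits, 11 host bits
Binary: 11111111111111111111100000000000
Mask: 255.255.248.0


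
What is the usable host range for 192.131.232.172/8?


Network: 192.0.0.0
Broadcast: 192.255.255.255
First usable = network + 1
Last usable = broadcast - 1
Range: 192.0.0.1 to 192.255.255.254


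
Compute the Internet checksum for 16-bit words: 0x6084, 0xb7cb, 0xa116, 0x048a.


Sum all words (with carry folding):
+ 0x6084 = 0x6084
+ 0xb7cb = 0x1850
+ 0xa116 = 0xb966
+ 0x048a = 0xbdf0
One's complement: ~0xbdf0
Checksum = 0x420f


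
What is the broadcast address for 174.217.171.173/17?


Network: 174.217.128.0/17
Host bits = 15
Set all host bits to 1:
Broadcast: 174.217.255.255


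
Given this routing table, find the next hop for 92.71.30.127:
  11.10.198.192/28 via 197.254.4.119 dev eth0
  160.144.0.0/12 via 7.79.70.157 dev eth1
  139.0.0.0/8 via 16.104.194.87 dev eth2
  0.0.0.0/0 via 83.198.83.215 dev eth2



Longest prefix match for 92.71.30.127:
  /28 11.10.198.192: no
  /12 160.144.0.0: no
  /8 139.0.0.0: no
  /0 0.0.0.0: MATCH
Selected: next-hop 83.198.83.215 via eth2 (matched /0)


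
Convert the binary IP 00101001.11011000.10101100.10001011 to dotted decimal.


00101001 = 41
11011000 = 216
10101100 = 172
10001011 = 139
IP: 41.216.172.139


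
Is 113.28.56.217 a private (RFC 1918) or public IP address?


RFC 1918 private ranges:
  10.0.0.0/8 (10.0.0.0 - 10.255.255.255)
  172.16.0.0/12 (172.16.0.0 - 172.31.255.255)
  192.168.0.0/16 (192.168.0.0 - 192.168.255.255)
Public (not in any RFC 1918 range)


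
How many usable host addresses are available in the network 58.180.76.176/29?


Host bits = 32 - 29 = 3
Total addresses = 2^3 = 8
Usable = total - 2 (network and broadcast)
Usable hosts: 6


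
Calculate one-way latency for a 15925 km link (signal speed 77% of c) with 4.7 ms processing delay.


Speed = 0.77 * 3e5 km/s = 231000 km/s
Propagation delay = 15925 / 231000 = 0.0689 s = 68.9394 ms
Processing delay = 4.7 ms
Total one-way latency = 73.6394 ms


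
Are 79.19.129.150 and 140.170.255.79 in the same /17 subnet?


Mask: 255.255.128.0
79.19.129.150 AND mask = 79.19.128.0
140.170.255.79 AND mask = 140.170.128.0
No, different subnets (79.19.128.0 vs 140.170.128.0)


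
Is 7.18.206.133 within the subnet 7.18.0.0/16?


Subnet network: 7.18.0.0
Test IP AND mask: 7.18.0.0
Yes, 7.18.206.133 is in 7.18.0.0/16


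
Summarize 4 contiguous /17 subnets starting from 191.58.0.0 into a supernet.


Original prefix: /17
Number of subnets: 4 = 2^2
New prefix = 17 - 2 = 15
Supernet: 191.58.0.0/15


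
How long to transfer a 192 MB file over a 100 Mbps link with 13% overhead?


Effective throughput = 100 * (1 - 13/100) = 87 Mbps
File size in Mb = 192 * 8 = 1536 Mb
Time = 1536 / 87
Time = 17.6552 seconds


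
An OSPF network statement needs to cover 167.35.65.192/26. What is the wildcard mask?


Subnet mask: 255.255.255.192
Wildcard = 255.255.255.255 - subnet mask
255 - 255 = 0
255 - 255 = 0
255 - 255 = 0
255 - 192 = 63
Wildcard: 0.0.0.63


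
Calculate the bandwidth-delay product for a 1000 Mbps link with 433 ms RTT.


BDP = bandwidth * RTT
= 1000 Mbps * 433 ms
= 1000 * 1e6 * 433 / 1000 bits
= 433000000 bits
= 54125000 bytes
= 52856.4453 KB
BDP = 433000000 bits (54125000 bytes)


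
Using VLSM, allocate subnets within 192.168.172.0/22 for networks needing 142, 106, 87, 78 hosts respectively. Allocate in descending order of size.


142 hosts -> /24 (254 usable): 192.168.172.0/24
106 hosts -> /25 (126 usable): 192.168.173.0/25
87 hosts -> /25 (126 usable): 192.168.173.128/25
78 hosts -> /25 (126 usable): 192.168.174.0/25
Allocation: 192.168.172.0/24 (142 hosts, 254 usable); 192.168.173.0/25 (106 hosts, 126 usable); 192.168.173.128/25 (87 hosts, 126 usable); 192.168.174.0/25 (78 hosts, 126 usable)


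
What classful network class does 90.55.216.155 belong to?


First octet: 90
Binary: 01011010
0xxxxxxx -> Class A (1-126)
Class A, default mask 255.0.0.0 (/8)


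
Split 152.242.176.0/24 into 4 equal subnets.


New prefix = 24 + 2 = 26
Each subnet has 64 addresses
  152.242.176.0/26
  152.242.176.64/26
  152.242.176.128/26
  152.242.176.192/26
Subnets: 152.242.176.0/26, 152.242.176.64/26, 152.242.176.128/26, 152.242.176.192/26


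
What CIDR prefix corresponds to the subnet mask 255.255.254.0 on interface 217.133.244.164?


Binary: 11111111.11111111.11111110.00000000
Count leading 1s
Prefix: /23


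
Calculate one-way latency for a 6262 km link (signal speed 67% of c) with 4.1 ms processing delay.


Speed = 0.67 * 3e5 km/s = 201000 km/s
Propagation delay = 6262 / 201000 = 0.0312 s = 31.1542 ms
Processing delay = 4.1 ms
Total one-way latency = 35.2542 ms


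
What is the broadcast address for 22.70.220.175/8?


Network: 22.0.0.0/8
Host bits = 24
Set all host bits to 1:
Broadcast: 22.255.255.255


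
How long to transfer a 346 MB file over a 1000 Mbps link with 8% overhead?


Effective throughput = 1000 * (1 - 8/100) = 920 Mbps
File size in Mb = 346 * 8 = 2768 Mb
Time = 2768 / 920
Time = 3.0087 seconds


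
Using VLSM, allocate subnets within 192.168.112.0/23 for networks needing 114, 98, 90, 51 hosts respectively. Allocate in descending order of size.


114 hosts -> /25 (126 usable): 192.168.112.0/25
98 hosts -> /25 (126 usable): 192.168.112.128/25
90 hosts -> /25 (126 usable): 192.168.113.0/25
51 hosts -> /26 (62 usable): 192.168.113.128/26
Allocation: 192.168.112.0/25 (114 hosts, 126 usable); 192.168.112.128/25 (98 hosts, 126 usable); 192.168.113.0/25 (90 hosts, 126 usable); 192.168.113.128/26 (51 hosts, 62 usable)


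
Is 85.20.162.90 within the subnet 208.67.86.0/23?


Subnet network: 208.67.86.0
Test IP AND mask: 85.20.162.0
No, 85.20.162.90 is not in 208.67.86.0/23


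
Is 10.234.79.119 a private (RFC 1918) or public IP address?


RFC 1918 private ranges:
  10.0.0.0/8 (10.0.0.0 - 10.255.255.255)
  172.16.0.0/12 (172.16.0.0 - 172.31.255.255)
  192.168.0.0/16 (192.168.0.0 - 192.168.255.255)
Private (in 10.0.0.0/8)


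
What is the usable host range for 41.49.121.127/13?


Network: 41.48.0.0
Broadcast: 41.55.255.255
First usable = network + 1
Last usable = broadcast - 1
Range: 41.48.0.1 to 41.55.255.254


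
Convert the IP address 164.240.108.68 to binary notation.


164 = 10100100
240 = 11110000
108 = 01101100
68 = 01000100
Binary: 10100100.11110000.01101100.01000100


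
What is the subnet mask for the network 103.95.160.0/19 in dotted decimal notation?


/19 means 19 network bits, 13 host bits
Binary: 11111111111111111110000000000000
Mask: 255.255.224.0


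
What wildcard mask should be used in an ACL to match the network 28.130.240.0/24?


Subnet mask: 255.255.255.0
Wildcard = 255.255.255.255 - subnet mask
255 - 255 = 0
255 - 255 = 0
255 - 255 = 0
255 - 0 = 255
Wildcard: 0.0.0.255


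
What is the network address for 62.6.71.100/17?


IP:   00111110.00000110.01000111.01100100
Mask: 11111111.11111111.10000000.00000000
AND operation:
Net:  00111110.00000110.00000000.00000000
Network: 62.6.0.0/17


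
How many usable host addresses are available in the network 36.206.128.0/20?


Host bits = 32 - 20 = 12
Total addresses = 2^12 = 4096
Usable = total - 2 (network and broadcast)
Usable hosts: 4094


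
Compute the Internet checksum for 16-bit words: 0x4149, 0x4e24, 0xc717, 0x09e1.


Sum all words (with carry folding):
+ 0x4149 = 0x4149
+ 0x4e24 = 0x8f6d
+ 0xc717 = 0x5685
+ 0x09e1 = 0x6066
One's complement: ~0x6066
Checksum = 0x9f99


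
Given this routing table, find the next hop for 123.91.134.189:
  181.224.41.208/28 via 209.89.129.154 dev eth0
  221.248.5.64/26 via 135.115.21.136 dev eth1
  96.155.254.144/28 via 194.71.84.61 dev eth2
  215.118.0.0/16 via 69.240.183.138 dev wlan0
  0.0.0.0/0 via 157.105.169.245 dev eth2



Longest prefix match for 123.91.134.189:
  /28 181.224.41.208: no
  /26 221.248.5.64: no
  /28 96.155.254.144: no
  /16 215.118.0.0: no
  /0 0.0.0.0: MATCH
Selected: next-hop 157.105.169.245 via eth2 (matched /0)


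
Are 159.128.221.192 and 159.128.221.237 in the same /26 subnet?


Mask: 255.255.255.192
159.128.221.192 AND mask = 159.128.221.192
159.128.221.237 AND mask = 159.128.221.192
Yes, same subnet (159.128.221.192)


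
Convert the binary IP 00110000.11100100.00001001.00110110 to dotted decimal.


00110000 = 48
11100100 = 228
00001001 = 9
00110110 = 54
IP: 48.228.9.54


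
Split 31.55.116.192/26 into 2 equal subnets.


New prefix = 26 + 1 = 27
Each subnet has 32 addresses
  31.55.116.192/27
  31.55.116.224/27
Subnets: 31.55.116.192/27, 31.55.116.224/27


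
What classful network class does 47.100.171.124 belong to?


First octet: 47
Binary: 00101111
0xxxxxxx -> Class A (1-126)
Class A, default mask 255.0.0.0 (/8)


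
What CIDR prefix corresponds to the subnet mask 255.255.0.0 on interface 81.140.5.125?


Binary: 11111111.11111111.00000000.00000000
Count leading 1s
Prefix: /16


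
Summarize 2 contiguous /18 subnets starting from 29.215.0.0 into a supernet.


Original prefix: /18
Number of subnets: 2 = 2^1
New prefix = 18 - 1 = 17
Supernet: 29.215.0.0/17


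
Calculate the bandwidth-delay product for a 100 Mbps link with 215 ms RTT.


BDP = bandwidth * RTT
= 100 Mbps * 215 ms
= 100 * 1e6 * 215 / 1000 bits
= 21500000 bits
= 2687500 bytes
= 2624.5117 KB
BDP = 21500000 bits (2687500 bytes)


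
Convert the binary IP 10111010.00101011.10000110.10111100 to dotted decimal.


10111010 = 186
00101011 = 43
10000110 = 134
10111100 = 188
IP: 186.43.134.188


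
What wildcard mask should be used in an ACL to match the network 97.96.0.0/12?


Subnet mask: 255.240.0.0
Wildcard = 255.255.255.255 - subnet mask
255 - 255 = 0
255 - 240 = 15
255 - 0 = 255
255 - 0 = 255
Wildcard: 0.15.255.255


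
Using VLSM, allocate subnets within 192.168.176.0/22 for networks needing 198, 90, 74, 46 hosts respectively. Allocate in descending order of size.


198 hosts -> /24 (254 usable): 192.168.176.0/24
90 hosts -> /25 (126 usable): 192.168.177.0/25
74 hosts -> /25 (126 usable): 192.168.177.128/25
46 hosts -> /26 (62 usable): 192.168.178.0/26
Allocation: 192.168.176.0/24 (198 hosts, 254 usable); 192.168.177.0/25 (90 hosts, 126 usable); 192.168.177.128/25 (74 hosts, 126 usable); 192.168.178.0/26 (46 hosts, 62 usable)


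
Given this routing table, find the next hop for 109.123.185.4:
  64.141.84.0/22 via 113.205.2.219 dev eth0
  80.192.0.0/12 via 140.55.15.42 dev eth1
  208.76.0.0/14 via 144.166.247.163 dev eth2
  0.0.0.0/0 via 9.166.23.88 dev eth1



Longest prefix match for 109.123.185.4:
  /22 64.141.84.0: no
  /12 80.192.0.0: no
  /14 208.76.0.0: no
  /0 0.0.0.0: MATCH
Selected: next-hop 9.166.23.88 via eth1 (matched /0)


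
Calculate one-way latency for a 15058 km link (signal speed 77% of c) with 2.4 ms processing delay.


Speed = 0.77 * 3e5 km/s = 231000 km/s
Propagation delay = 15058 / 231000 = 0.0652 s = 65.1861 ms
Processing delay = 2.4 ms
Total one-way latency = 67.5861 ms


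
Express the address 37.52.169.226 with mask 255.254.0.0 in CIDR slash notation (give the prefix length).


Binary: 11111111.11111110.00000000.00000000
Count leading 1s
Prefix: /15


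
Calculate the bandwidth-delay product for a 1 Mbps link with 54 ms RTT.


BDP = bandwidth * RTT
= 1 Mbps * 54 ms
= 1 * 1e6 * 54 / 1000 bits
= 54000 bits
= 6750 bytes
= 6.5918 KB
BDP = 54000 bits (6750 bytes)


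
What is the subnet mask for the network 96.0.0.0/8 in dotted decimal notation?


/8 means 8 network bits, 24 host bits
Binary: 11111111000000000000000000000000
Mask: 255.0.0.0


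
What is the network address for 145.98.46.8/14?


IP:   10010001.01100010.00101110.00001000
Mask: 11111111.11111100.00000000.00000000
AND operation:
Net:  10010001.01100000.00000000.00000000
Network: 145.96.0.0/14


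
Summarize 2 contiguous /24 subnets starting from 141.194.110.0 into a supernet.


Original prefix: /24
Number of subnets: 2 = 2^1
New prefix = 24 - 1 = 23
Supernet: 141.194.110.0/23


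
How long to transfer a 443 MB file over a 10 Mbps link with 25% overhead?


Effective throughput = 10 * (1 - 25/100) = 7.5 Mbps
File size in Mb = 443 * 8 = 3544 Mb
Time = 3544 / 7.5
Time = 472.5333 seconds


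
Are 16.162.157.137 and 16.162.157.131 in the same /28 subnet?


Mask: 255.255.255.240
16.162.157.137 AND mask = 16.162.157.128
16.162.157.131 AND mask = 16.162.157.128
Yes, same subnet (16.162.157.128)


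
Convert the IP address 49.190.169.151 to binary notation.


49 = 00110001
190 = 10111110
169 = 10101001
151 = 10010111
Binary: 00110001.10111110.10101001.10010111


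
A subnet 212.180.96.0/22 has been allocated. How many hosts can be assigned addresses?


Host bits = 32 - 22 = 10
Total addresses = 2^10 = 1024
Usable = total - 2 (network and broadcast)
Usable hosts: 1022


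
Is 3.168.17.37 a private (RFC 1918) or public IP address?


RFC 1918 private ranges:
  10.0.0.0/8 (10.0.0.0 - 10.255.255.255)
  172.16.0.0/12 (172.16.0.0 - 172.31.255.255)
  192.168.0.0/16 (192.168.0.0 - 192.168.255.255)
Public (not in any RFC 1918 range)


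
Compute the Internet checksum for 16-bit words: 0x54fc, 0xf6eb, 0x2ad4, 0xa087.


Sum all words (with carry folding):
+ 0x54fc = 0x54fc
+ 0xf6eb = 0x4be8
+ 0x2ad4 = 0x76bc
+ 0xa087 = 0x1744
One's complement: ~0x1744
Checksum = 0xe8bb


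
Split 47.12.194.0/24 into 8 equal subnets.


New prefix = 24 + 3 = 27
Each subnet has 32 addresses
  47.12.194.0/27
  47.12.194.32/27
  47.12.194.64/27
  47.12.194.96/27
  47.12.194.128/27
  47.12.194.160/27
  47.12.194.192/27
  47.12.194.224/27
Subnets: 47.12.194.0/27, 47.12.194.32/27, 47.12.194.64/27, 47.12.194.96/27, 47.12.194.128/27, 47.12.194.160/27, 47.12.194.192/27, 47.12.194.224/27


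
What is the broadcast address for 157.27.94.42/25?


Network: 157.27.94.0/25
Host bits = 7
Set all host bits to 1:
Broadcast: 157.27.94.127


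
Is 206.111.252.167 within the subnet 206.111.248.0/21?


Subnet network: 206.111.248.0
Test IP AND mask: 206.111.248.0
Yes, 206.111.252.167 is in 206.111.248.0/21


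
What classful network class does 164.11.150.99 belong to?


First octet: 164
Binary: 10100100
10xxxxxx -> Class B (128-191)
Class B, default mask 255.255.0.0 (/16)


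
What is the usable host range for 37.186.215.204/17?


Network: 37.186.128.0
Broadcast: 37.186.255.255
First usable = network + 1
Last usable = broadcast - 1
Range: 37.186.128.1 to 37.186.255.254


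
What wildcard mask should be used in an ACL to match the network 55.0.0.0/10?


Subnet mask: 255.192.0.0
Wildcard = 255.255.255.255 - subnet mask
255 - 255 = 0
255 - 192 = 63
255 - 0 = 255
255 - 0 = 255
Wildcard: 0.63.255.255


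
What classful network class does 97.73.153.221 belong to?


First octet: 97
Binary: 01100001
0xxxxxxx -> Class A (1-126)
Class A, default mask 255.0.0.0 (/8)


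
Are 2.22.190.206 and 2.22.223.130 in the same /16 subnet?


Mask: 255.255.0.0
2.22.190.206 AND mask = 2.22.0.0
2.22.223.130 AND mask = 2.22.0.0
Yes, same subnet (2.22.0.0)


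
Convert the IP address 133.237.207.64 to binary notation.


133 = 10000101
237 = 11101101
207 = 11001111
64 = 01000000
Binary: 10000101.11101101.11001111.01000000


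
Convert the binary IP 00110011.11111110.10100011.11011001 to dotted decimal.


00110011 = 51
11111110 = 254
10100011 = 163
11011001 = 217
IP: 51.254.163.217


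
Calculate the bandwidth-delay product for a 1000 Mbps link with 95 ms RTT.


BDP = bandwidth * RTT
= 1000 Mbps * 95 ms
= 1000 * 1e6 * 95 / 1000 bits
= 95000000 bits
= 11875000 bytes
= 11596.6797 KB
BDP = 95000000 bits (11875000 bytes)


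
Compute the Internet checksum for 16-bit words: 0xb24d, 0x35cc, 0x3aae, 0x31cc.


Sum all words (with carry folding):
+ 0xb24d = 0xb24d
+ 0x35cc = 0xe819
+ 0x3aae = 0x22c8
+ 0x31cc = 0x5494
One's complement: ~0x5494
Checksum = 0xab6b


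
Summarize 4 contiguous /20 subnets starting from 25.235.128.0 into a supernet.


Original prefix: /20
Number of subnets: 4 = 2^2
New prefix = 20 - 2 = 18
Supernet: 25.235.128.0/18


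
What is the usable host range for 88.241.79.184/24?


Network: 88.241.79.0
Broadcast: 88.241.79.255
First usable = network + 1
Last usable = broadcast - 1
Range: 88.241.79.1 to 88.241.79.254


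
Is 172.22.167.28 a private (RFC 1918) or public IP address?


RFC 1918 private ranges:
  10.0.0.0/8 (10.0.0.0 - 10.255.255.255)
  172.16.0.0/12 (172.16.0.0 - 172.31.255.255)
  192.168.0.0/16 (192.168.0.0 - 192.168.255.255)
Private (in 172.16.0.0/12)


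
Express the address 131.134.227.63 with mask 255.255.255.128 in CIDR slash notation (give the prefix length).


Binary: 11111111.11111111.11111111.10000000
Count leading 1s
Prefix: /25


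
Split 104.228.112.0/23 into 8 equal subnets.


New prefix = 23 + 3 = 26
Each subnet has 64 addresses
  104.228.112.0/26
  104.228.112.64/26
  104.228.112.128/26
  104.228.112.192/26
  104.228.113.0/26
  104.228.113.64/26
  104.228.113.128/26
  104.228.113.192/26
Subnets: 104.228.112.0/26, 104.228.112.64/26, 104.228.112.128/26, 104.228.112.192/26, 104.228.113.0/26, 104.228.113.64/26, 104.228.113.128/26, 104.228.113.192/26


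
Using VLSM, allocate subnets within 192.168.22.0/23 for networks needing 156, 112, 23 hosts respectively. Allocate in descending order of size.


156 hosts -> /24 (254 usable): 192.168.22.0/24
112 hosts -> /25 (126 usable): 192.168.23.0/25
23 hosts -> /27 (30 usable): 192.168.23.128/27
Allocation: 192.168.22.0/24 (156 hosts, 254 usable); 192.168.23.0/25 (112 hosts, 126 usable); 192.168.23.128/27 (23 hosts, 30 usable)


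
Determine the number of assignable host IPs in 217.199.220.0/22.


Host bits = 32 - 22 = 10
Total addresses = 2^10 = 1024
Usable = total - 2 (network and broadcast)
Usable hosts: 1022


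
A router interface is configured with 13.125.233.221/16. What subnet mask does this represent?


/16 means 16 network bits, 16 host bits
Binary: 11111111111111110000000000000000
Mask: 255.255.0.0


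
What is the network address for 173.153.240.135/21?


IP:   10101101.10011001.11110000.10000111
Mask: 11111111.11111111.11111000.00000000
AND operation:
Net:  10101101.10011001.11110000.00000000
Network: 173.153.240.0/21


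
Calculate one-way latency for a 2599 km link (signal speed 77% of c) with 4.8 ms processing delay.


Speed = 0.77 * 3e5 km/s = 231000 km/s
Propagation delay = 2599 / 231000 = 0.0113 s = 11.2511 ms
Processing delay = 4.8 ms
Total one-way latency = 16.0511 ms


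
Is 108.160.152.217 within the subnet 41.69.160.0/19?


Subnet network: 41.69.160.0
Test IP AND mask: 108.160.128.0
No, 108.160.152.217 is not in 41.69.160.0/19


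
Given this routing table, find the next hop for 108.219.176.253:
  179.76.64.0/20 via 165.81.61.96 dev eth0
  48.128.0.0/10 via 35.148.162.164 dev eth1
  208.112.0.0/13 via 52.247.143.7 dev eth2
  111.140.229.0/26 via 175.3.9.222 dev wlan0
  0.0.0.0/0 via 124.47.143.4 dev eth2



Longest prefix match for 108.219.176.253:
  /20 179.76.64.0: no
  /10 48.128.0.0: no
  /13 208.112.0.0: no
  /26 111.140.229.0: no
  /0 0.0.0.0: MATCH
Selected: next-hop 124.47.143.4 via eth2 (matched /0)


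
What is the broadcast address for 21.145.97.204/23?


Network: 21.145.96.0/23
Host bits = 9
Set all host bits to 1:
Broadcast: 21.145.97.255


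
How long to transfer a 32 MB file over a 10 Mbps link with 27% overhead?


Effective throughput = 10 * (1 - 27/100) = 7.3 Mbps
File size in Mb = 32 * 8 = 256 Mb
Time = 256 / 7.3
Time = 35.0685 seconds


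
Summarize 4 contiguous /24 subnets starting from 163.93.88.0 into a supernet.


Original prefix: /24
Number of subnets: 4 = 2^2
New prefix = 24 - 2 = 22
Supernet: 163.93.88.0/22


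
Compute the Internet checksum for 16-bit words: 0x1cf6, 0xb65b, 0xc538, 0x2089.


Sum all words (with carry folding):
+ 0x1cf6 = 0x1cf6
+ 0xb65b = 0xd351
+ 0xc538 = 0x988a
+ 0x2089 = 0xb913
One's complement: ~0xb913
Checksum = 0x46ec


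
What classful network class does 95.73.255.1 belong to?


First octet: 95
Binary: 01011111
0xxxxxxx -> Class A (1-126)
Class A, default mask 255.0.0.0 (/8)


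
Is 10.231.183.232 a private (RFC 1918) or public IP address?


RFC 1918 private ranges:
  10.0.0.0/8 (10.0.0.0 - 10.255.255.255)
  172.16.0.0/12 (172.16.0.0 - 172.31.255.255)
  192.168.0.0/16 (192.168.0.0 - 192.168.255.255)
Private (in 10.0.0.0/8)


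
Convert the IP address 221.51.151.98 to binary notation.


221 = 11011101
51 = 00110011
151 = 10010111
98 = 01100010
Binary: 11011101.00110011.10010111.01100010


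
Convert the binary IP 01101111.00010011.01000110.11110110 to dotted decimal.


01101111 = 111
00010011 = 19
01000110 = 70
11110110 = 246
IP: 111.19.70.246


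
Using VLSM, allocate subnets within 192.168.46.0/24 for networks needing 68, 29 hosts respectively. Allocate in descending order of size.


68 hosts -> /25 (126 usable): 192.168.46.0/25
29 hosts -> /27 (30 usable): 192.168.46.128/27
Allocation: 192.168.46.0/25 (68 hosts, 126 usable); 192.168.46.128/27 (29 hosts, 30 usable)


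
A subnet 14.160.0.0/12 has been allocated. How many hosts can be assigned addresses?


Host bits = 32 - 12 = 20
Total addresses = 2^20 = 1048576
Usable = total - 2 (network and broadcast)
Usable hosts: 1048574


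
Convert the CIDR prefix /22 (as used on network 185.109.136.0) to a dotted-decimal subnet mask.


/22 means 22 network bits, 10 host bits
Binary: 11111111111111111111110000000000
Mask: 255.255.252.0


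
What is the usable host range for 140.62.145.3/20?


Network: 140.62.144.0
Broadcast: 140.62.159.255
First usable = network + 1
Last usable = broadcast - 1
Range: 140.62.144.1 to 140.62.159.254


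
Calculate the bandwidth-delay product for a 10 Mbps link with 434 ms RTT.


BDP = bandwidth * RTT
= 10 Mbps * 434 ms
= 10 * 1e6 * 434 / 1000 bits
= 4340000 bits
= 542500 bytes
= 529.7852 KB
BDP = 4340000 bits (542500 bytes)


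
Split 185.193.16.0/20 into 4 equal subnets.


New prefix = 20 + 2 = 22
Each subnet has 1024 addresses
  185.193.16.0/22
  185.193.20.0/22
  185.193.24.0/22
  185.193.28.0/22
Subnets: 185.193.16.0/22, 185.193.20.0/22, 185.193.24.0/22, 185.193.28.0/22


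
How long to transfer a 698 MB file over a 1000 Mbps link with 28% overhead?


Effective throughput = 1000 * (1 - 28/100) = 720 Mbps
File size in Mb = 698 * 8 = 5584 Mb
Time = 5584 / 720
Time = 7.7556 seconds


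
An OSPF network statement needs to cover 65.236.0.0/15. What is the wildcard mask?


Subnet mask: 255.254.0.0
Wildcard = 255.255.255.255 - subnet mask
255 - 255 = 0
255 - 254 = 1
255 - 0 = 255
255 - 0 = 255
Wildcard: 0.1.255.255


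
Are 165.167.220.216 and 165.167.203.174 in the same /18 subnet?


Mask: 255.255.192.0
165.167.220.216 AND mask = 165.167.192.0
165.167.203.174 AND mask = 165.167.192.0
Yes, same subnet (165.167.192.0)


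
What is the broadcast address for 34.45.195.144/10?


Network: 34.0.0.0/10
Host bits = 22
Set all host bits to 1:
Broadcast: 34.63.255.255


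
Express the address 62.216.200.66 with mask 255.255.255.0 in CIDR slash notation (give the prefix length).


Binary: 11111111.11111111.11111111.00000000
Count leading 1s
Prefix: /24


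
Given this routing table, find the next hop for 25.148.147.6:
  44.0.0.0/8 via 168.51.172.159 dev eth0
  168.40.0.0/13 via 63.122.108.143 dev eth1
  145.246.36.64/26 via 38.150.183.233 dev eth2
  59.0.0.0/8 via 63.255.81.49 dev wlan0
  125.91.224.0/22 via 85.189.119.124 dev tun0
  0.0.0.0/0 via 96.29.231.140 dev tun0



Longest prefix match for 25.148.147.6:
  /8 44.0.0.0: no
  /13 168.40.0.0: no
  /26 145.246.36.64: no
  /8 59.0.0.0: no
  /22 125.91.224.0: no
  /0 0.0.0.0: MATCH
Selected: next-hop 96.29.231.140 via tun0 (matched /0)


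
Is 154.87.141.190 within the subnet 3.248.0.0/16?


Subnet network: 3.248.0.0
Test IP AND mask: 154.87.0.0
No, 154.87.141.190 is not in 3.248.0.0/16


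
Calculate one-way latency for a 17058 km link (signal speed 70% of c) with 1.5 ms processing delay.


Speed = 0.7 * 3e5 km/s = 210000 km/s
Propagation delay = 17058 / 210000 = 0.0812 s = 81.2286 ms
Processing delay = 1.5 ms
Total one-way latency = 82.7286 ms


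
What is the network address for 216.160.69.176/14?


IP:   11011000.10100000.01000101.10110000
Mask: 11111111.11111100.00000000.00000000
AND operation:
Net:  11011000.10100000.00000000.00000000
Network: 216.160.0.0/14


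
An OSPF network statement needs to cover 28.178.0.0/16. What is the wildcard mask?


Subnet mask: 255.255.0.0
Wildcard = 255.255.255.255 - subnet mask
255 - 255 = 0
255 - 255 = 0
255 - 0 = 255
255 - 0 = 255
Wildcard: 0.0.255.255


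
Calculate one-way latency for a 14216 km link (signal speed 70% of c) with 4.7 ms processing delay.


Speed = 0.7 * 3e5 km/s = 210000 km/s
Propagation delay = 14216 / 210000 = 0.0677 s = 67.6952 ms
Processing delay = 4.7 ms
Total one-way latency = 72.3952 ms


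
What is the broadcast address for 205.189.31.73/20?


Network: 205.189.16.0/20
Host bits = 12
Set all host bits to 1:
Broadcast: 205.189.31.255


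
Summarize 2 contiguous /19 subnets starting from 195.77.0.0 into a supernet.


Original prefix: /19
Number of subnets: 2 = 2^1
New prefix = 19 - 1 = 18
Supernet: 195.77.0.0/18


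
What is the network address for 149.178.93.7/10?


IP:   10010101.10110010.01011101.00000111
Mask: 11111111.11000000.00000000.00000000
AND operation:
Net:  10010101.10000000.00000000.00000000
Network: 149.128.0.0/10


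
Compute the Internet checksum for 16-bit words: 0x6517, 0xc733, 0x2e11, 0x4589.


Sum all words (with carry folding):
+ 0x6517 = 0x6517
+ 0xc733 = 0x2c4b
+ 0x2e11 = 0x5a5c
+ 0x4589 = 0x9fe5
One's complement: ~0x9fe5
Checksum = 0x601a


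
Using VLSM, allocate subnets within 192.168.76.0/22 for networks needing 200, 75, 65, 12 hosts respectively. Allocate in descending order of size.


200 hosts -> /24 (254 usable): 192.168.76.0/24
75 hosts -> /25 (126 usable): 192.168.77.0/25
65 hosts -> /25 (126 usable): 192.168.77.128/25
12 hosts -> /28 (14 usable): 192.168.78.0/28
Allocation: 192.168.76.0/24 (200 hosts, 254 usable); 192.168.77.0/25 (75 hosts, 126 usable); 192.168.77.128/25 (65 hosts, 126 usable); 192.168.78.0/28 (12 hosts, 14 usable)


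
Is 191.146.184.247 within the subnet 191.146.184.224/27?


Subnet network: 191.146.184.224
Test IP AND mask: 191.146.184.224
Yes, 191.146.184.247 is in 191.146.184.224/27


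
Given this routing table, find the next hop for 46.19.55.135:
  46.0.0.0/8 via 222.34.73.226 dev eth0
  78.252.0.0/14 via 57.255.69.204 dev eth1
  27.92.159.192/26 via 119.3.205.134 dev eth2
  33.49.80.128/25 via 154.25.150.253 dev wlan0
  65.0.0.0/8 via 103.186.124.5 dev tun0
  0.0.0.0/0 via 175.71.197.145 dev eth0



Longest prefix match for 46.19.55.135:
  /8 46.0.0.0: MATCH
  /14 78.252.0.0: no
  /26 27.92.159.192: no
  /25 33.49.80.128: no
  /8 65.0.0.0: no
  /0 0.0.0.0: MATCH
Selected: next-hop 222.34.73.226 via eth0 (matched /8)


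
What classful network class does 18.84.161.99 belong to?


First octet: 18
Binary: 00010010
0xxxxxxx -> Class A (1-126)
Class A, default mask 255.0.0.0 (/8)


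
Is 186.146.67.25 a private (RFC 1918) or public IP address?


RFC 1918 private ranges:
  10.0.0.0/8 (10.0.0.0 - 10.255.255.255)
  172.16.0.0/12 (172.16.0.0 - 172.31.255.255)
  192.168.0.0/16 (192.168.0.0 - 192.168.255.255)
Public (not in any RFC 1918 range)


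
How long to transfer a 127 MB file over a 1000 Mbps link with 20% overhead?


Effective throughput = 1000 * (1 - 20/100) = 800 Mbps
File size in Mb = 127 * 8 = 1016 Mb
Time = 1016 / 800
Time = 1.27 seconds


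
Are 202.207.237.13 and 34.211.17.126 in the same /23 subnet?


Mask: 255.255.254.0
202.207.237.13 AND mask = 202.207.236.0
34.211.17.126 AND mask = 34.211.16.0
No, different subnets (202.207.236.0 vs 34.211.16.0)


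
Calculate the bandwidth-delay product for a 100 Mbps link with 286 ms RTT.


BDP = bandwidth * RTT
= 100 Mbps * 286 ms
= 100 * 1e6 * 286 / 1000 bits
= 28600000 bits
= 3575000 bytes
= 3491.2109 KB
BDP = 28600000 bits (3575000 bytes)


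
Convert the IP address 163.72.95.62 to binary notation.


163 = 10100011
72 = 01001000
95 = 01011111
62 = 00111110
Binary: 10100011.01001000.01011111.00111110


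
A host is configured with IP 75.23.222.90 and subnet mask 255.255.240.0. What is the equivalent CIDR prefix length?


Binary: 11111111.11111111.11110000.00000000
Count leading 1s
Prefix: /20


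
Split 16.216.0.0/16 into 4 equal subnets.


New prefix = 16 + 2 = 18
Each subnet has 16384 addresses
  16.216.0.0/18
  16.216.64.0/18
  16.216.128.0/18
  16.216.192.0/18
Subnets: 16.216.0.0/18, 16.216.64.0/18, 16.216.128.0/18, 16.216.192.0/18


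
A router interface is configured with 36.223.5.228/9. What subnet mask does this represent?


/9 means 9 network bits, 23 host bits
Binary: 11111111100000000000000000000000
Mask: 255.128.0.0


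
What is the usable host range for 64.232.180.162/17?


Network: 64.232.128.0
Broadcast: 64.232.255.255
First usable = network + 1
Last usable = broadcast - 1
Range: 64.232.128.1 to 64.232.255.254


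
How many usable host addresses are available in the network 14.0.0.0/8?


Host bits = 32 - 8 = 24
Total addresses = 2^24 = 16777216
Usable = total - 2 (network and broadcast)
Usable hosts: 16777214


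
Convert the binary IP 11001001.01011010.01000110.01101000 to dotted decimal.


11001001 = 201
01011010 = 90
01000110 = 70
01101000 = 104
IP: 201.90.70.104


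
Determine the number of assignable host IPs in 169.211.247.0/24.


Host bits = 32 - 24 = 8
Total addresses = 2^8 = 256
Usable = total - 2 (network and broadcast)
Usable hosts: 254


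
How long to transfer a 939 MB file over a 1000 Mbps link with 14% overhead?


Effective throughput = 1000 * (1 - 14/100) = 860 Mbps
File size in Mb = 939 * 8 = 7512 Mb
Time = 7512 / 860
Time = 8.7349 seconds


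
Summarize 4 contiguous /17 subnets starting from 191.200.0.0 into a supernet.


Original prefix: /17
Number of subnets: 4 = 2^2
New prefix = 17 - 2 = 15
Supernet: 191.200.0.0/15


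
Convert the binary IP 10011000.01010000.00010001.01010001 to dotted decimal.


10011000 = 152
01010000 = 80
00010001 = 17
01010001 = 81
IP: 152.80.17.81


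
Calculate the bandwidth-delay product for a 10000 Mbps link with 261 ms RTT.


BDP = bandwidth * RTT
= 10000 Mbps * 261 ms
= 10000 * 1e6 * 261 / 1000 bits
= 2610000000 bits
= 326250000 bytes
= 318603.5156 KB
BDP = 2610000000 bits (326250000 bytes)


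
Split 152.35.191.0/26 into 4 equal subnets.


New prefix = 26 + 2 = 28
Each subnet has 16 addresses
  152.35.191.0/28
  152.35.191.16/28
  152.35.191.32/28
  152.35.191.48/28
Subnets: 152.35.191.0/28, 152.35.191.16/28, 152.35.191.32/28, 152.35.191.48/28


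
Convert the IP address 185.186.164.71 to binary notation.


185 = 10111001
186 = 10111010
164 = 10100100
71 = 01000111
Binary: 10111001.10111010.10100100.01000111


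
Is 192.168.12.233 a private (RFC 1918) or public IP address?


RFC 1918 private ranges:
  10.0.0.0/8 (10.0.0.0 - 10.255.255.255)
  172.16.0.0/12 (172.16.0.0 - 172.31.255.255)
  192.168.0.0/16 (192.168.0.0 - 192.168.255.255)
Private (in 192.168.0.0/16)


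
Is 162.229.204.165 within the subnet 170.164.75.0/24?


Subnet network: 170.164.75.0
Test IP AND mask: 162.229.204.0
No, 162.229.204.165 is not in 170.164.75.0/24


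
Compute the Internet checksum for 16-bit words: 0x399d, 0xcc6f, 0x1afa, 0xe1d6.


Sum all words (with carry folding):
+ 0x399d = 0x399d
+ 0xcc6f = 0x060d
+ 0x1afa = 0x2107
+ 0xe1d6 = 0x02de
One's complement: ~0x02de
Checksum = 0xfd21


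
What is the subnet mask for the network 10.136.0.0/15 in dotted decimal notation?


/15 means 15 network bits, 17 host bits
Binary: 11111111111111100000000000000000
Mask: 255.254.0.0


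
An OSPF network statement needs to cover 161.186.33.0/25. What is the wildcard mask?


Subnet mask: 255.255.255.128
Wildcard = 255.255.255.255 - subnet mask
255 - 255 = 0
255 - 255 = 0
255 - 255 = 0
255 - 128 = 127
Wildcard: 0.0.0.127


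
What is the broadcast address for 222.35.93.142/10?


Network: 222.0.0.0/10
Host bits = 22
Set all host bits to 1:
Broadcast: 222.63.255.255


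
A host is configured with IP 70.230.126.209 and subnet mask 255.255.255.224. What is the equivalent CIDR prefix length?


Binary: 11111111.11111111.11111111.11100000
Count leading 1s
Prefix: /27


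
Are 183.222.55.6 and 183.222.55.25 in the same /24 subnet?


Mask: 255.255.255.0
183.222.55.6 AND mask = 183.222.55.0
183.222.55.25 AND mask = 183.222.55.0
Yes, same subnet (183.222.55.0)


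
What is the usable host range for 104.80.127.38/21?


Network: 104.80.120.0
Broadcast: 104.80.127.255
First usable = network + 1
Last usable = broadcast - 1
Range: 104.80.120.1 to 104.80.127.254


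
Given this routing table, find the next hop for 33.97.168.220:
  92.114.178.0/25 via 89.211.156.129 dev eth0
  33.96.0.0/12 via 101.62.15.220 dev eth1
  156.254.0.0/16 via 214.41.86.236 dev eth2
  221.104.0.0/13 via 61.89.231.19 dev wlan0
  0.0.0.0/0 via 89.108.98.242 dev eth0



Longest prefix match for 33.97.168.220:
  /25 92.114.178.0: no
  /12 33.96.0.0: MATCH
  /16 156.254.0.0: no
  /13 221.104.0.0: no
  /0 0.0.0.0: MATCH
Selected: next-hop 101.62.15.220 via eth1 (matched /12)


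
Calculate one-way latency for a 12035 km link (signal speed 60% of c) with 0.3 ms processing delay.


Speed = 0.6 * 3e5 km/s = 180000 km/s
Propagation delay = 12035 / 180000 = 0.0669 s = 66.8611 ms
Processing delay = 0.3 ms
Total one-way latency = 67.1611 ms


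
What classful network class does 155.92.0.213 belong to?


First octet: 155
Binary: 10011011
10xxxxxx -> Class B (128-191)
Class B, default mask 255.255.0.0 (/16)


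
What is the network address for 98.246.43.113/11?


IP:   01100010.11110110.00101011.01110001
Mask: 11111111.11100000.00000000.00000000
AND operation:
Net:  01100010.11100000.00000000.00000000
Network: 98.224.0.0/11


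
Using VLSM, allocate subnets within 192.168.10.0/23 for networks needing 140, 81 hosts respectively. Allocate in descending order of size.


140 hosts -> /24 (254 usable): 192.168.10.0/24
81 hosts -> /25 (126 usable): 192.168.11.0/25
Allocation: 192.168.10.0/24 (140 hosts, 254 usable); 192.168.11.0/25 (81 hosts, 126 usable)


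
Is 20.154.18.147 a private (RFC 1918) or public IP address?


RFC 1918 private ranges:
  10.0.0.0/8 (10.0.0.0 - 10.255.255.255)
  172.16.0.0/12 (172.16.0.0 - 172.31.255.255)
  192.168.0.0/16 (192.168.0.0 - 192.168.255.255)
Public (not in any RFC 1918 range)


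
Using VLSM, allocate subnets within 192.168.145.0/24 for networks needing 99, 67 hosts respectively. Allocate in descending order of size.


99 hosts -> /25 (126 usable): 192.168.145.0/25
67 hosts -> /25 (126 usable): 192.168.145.128/25
Allocation: 192.168.145.0/25 (99 hosts, 126 usable); 192.168.145.128/25 (67 hosts, 126 usable)


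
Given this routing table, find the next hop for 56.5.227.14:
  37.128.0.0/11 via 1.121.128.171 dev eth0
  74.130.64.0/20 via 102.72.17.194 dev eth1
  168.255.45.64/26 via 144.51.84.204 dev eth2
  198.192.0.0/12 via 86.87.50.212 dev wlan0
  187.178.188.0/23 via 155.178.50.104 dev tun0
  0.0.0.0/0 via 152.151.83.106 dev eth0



Longest prefix match for 56.5.227.14:
  /11 37.128.0.0: no
  /20 74.130.64.0: no
  /26 168.255.45.64: no
  /12 198.192.0.0: no
  /23 187.178.188.0: no
  /0 0.0.0.0: MATCH
Selected: next-hop 152.151.83.106 via eth0 (matched /0)
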